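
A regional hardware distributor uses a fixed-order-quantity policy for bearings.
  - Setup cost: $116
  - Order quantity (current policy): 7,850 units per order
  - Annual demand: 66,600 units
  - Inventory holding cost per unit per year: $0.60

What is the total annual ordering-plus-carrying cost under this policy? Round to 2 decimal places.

$3,339.15

Annual ordering cost = (D/Q)·S = (66,600/7,850) × 116 = $984.15
Annual holding cost  = (Q/2)·H = (7,850/2) × 0.6 = $2,355.00
Total = $984.15 + $2,355.00 = $3,339.15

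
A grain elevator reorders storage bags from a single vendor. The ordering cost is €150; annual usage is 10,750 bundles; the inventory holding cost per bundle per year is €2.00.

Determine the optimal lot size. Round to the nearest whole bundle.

2DS/H = 2·10,750·150/2 = 1,612,500.00
EOQ = √1,612,500.00 ≈ 1,269.84

1,270 bundles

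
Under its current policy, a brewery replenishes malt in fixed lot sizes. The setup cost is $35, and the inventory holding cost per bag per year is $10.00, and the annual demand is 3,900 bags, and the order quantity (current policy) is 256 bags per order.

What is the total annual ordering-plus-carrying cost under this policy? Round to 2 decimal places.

Orders/yr = 3,900/256 = 15.234; ordering cost = 15.234 × $35 = $533.20
Average inventory = 256/2 = 128; holding cost = 128 × $10 = $1,280.00
Total = $533.20 + $1,280.00 = $1,813.20

$1,813.20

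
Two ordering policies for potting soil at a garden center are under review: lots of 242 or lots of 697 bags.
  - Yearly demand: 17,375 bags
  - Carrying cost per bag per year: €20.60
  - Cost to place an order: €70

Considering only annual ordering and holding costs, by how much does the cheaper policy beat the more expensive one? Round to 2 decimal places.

€1,405.65

TC(Q) = (D/Q)S + (Q/2)H
TC(242) = (17,375/242)×70 + (242/2)×20.6 = €7,518.43
TC(697) = (17,375/697)×70 + (697/2)×20.6 = €8,924.08
|ΔTC| = |€7,518.43 − €8,924.08| = €1,405.65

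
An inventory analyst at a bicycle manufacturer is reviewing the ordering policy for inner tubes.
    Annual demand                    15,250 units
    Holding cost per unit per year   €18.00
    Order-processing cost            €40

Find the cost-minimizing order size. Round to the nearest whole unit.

260 units

EOQ = √(2DS/H) = √(2 × 15,250 × 40 / 18)
    = √(67,777.78) ≈ 260.34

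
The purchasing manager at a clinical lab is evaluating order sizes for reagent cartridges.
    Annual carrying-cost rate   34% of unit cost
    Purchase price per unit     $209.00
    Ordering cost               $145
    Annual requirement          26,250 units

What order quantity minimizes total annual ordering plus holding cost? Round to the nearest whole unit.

327 units

Holding cost per unit per year: H = 34% × $209 = $71.0600
EOQ = √(2DS/H) = √(2 × 26,250 × 145 / 71.06)
    = √(107,127.78) ≈ 327.30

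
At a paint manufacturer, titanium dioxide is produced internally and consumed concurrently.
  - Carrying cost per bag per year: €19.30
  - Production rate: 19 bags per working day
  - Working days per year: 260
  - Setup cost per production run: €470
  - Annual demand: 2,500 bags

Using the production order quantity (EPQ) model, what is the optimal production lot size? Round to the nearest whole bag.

Daily demand d = 2,500/260 = 9.615; p = 19; 1 − d/p = 0.49393
EPQ = √(2DS / (H(1 − d/p)))
    = √(2 × 2,500 × 470 / (19.3 × 0.49393)) ≈ 496.51

497 bags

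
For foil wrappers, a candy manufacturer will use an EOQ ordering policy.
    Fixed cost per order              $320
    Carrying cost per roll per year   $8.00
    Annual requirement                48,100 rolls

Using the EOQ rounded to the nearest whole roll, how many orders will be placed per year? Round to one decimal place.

24.5 orders per year

Optimal lot size Q* = (2 × 48,100 × $320 / $8)^½ ≈ 1,961.63 → Q = 1,962
Orders per year = D/Q = 48,100 / 1,962 = 24.516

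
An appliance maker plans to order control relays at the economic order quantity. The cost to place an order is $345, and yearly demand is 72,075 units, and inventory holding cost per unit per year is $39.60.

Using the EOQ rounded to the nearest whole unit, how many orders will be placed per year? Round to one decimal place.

64.3 orders per year

Optimal lot size Q* = (2 × 72,075 × $345 / $39.6)^½ ≈ 1,120.65 → Q = 1,121
Orders per year = D/Q = 72,075 / 1,121 = 64.295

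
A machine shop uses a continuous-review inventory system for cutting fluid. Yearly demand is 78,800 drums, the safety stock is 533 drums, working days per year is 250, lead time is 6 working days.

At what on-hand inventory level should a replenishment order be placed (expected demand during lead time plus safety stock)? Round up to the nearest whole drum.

Daily demand d = 78,800 / 250 = 315.200 drums/day
Demand during lead time = 315.200 × 6 = 1,891.20
Reorder point = 1,891.20 + 533 = 2,424.20 → round up

2,425 drums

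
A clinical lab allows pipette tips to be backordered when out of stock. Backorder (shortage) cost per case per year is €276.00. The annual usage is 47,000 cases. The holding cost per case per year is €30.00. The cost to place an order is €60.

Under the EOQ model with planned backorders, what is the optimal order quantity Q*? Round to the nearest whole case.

Basic EOQ = √(2·47,000·60/30) = 433.590
Backorder adjustment √((H+b)/b) = √((30+276)/276) = 1.0529
Q* = 433.590 × 1.0529 ≈ 456.55

457 cases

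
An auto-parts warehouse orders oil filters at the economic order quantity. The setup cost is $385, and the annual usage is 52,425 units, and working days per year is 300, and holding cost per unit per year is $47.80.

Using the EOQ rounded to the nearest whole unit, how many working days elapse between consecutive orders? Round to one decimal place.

5.3 days

EOQ = √(2DS/H) = √(2 × 52,425 × 385 / 47.8)
    = √(844,503.14) ≈ 918.97 → Q = 919 units
Cycle time = (working days × Q)/D = (300 × 919) / 52,425 = 5.259 days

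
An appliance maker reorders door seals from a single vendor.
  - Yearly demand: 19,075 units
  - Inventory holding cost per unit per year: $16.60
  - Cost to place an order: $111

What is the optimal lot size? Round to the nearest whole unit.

2DS/H = 2·19,075·111/16.6 = 255,099.40
EOQ = √255,099.40 ≈ 505.07

505 units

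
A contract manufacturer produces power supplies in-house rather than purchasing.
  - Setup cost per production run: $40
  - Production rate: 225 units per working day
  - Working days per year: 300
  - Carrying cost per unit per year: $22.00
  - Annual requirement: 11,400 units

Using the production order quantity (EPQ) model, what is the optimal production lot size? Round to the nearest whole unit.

Daily demand d = 11,400/300 = 38.000; p = 225; 1 − d/p = 0.83111
EPQ = √(2DS / (H(1 − d/p)))
    = √(2 × 11,400 × 40 / (22 × 0.83111)) ≈ 223.33

223 units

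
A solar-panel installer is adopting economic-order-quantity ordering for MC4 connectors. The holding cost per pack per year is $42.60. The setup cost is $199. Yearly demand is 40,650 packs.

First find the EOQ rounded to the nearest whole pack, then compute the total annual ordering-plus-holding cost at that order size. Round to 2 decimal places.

2DS/H = 2·40,650·199/42.6 = 379,781.69
EOQ = √379,781.69 ≈ 616.26 → Q = 616 packs
Orders/yr = 40,650/616 = 65.990; ordering cost = 65.990 × $199 = $13,132.06
Average inventory = 616/2 = 308; holding cost = 308 × $42.6 = $13,120.80
Total = $13,132.06 + $13,120.80 = $26,252.86

$26,252.86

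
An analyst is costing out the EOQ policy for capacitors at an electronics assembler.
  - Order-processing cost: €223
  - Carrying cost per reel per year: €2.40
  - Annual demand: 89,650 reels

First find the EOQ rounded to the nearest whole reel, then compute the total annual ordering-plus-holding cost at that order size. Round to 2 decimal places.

€9,795.99

2DS/H = 2·89,650·223/2.4 = 16,659,958.33
EOQ = √16,659,958.33 ≈ 4,081.66 → Q = 4,082 reels
Ordering: D/Q × S = 89,650/4,082 × €223 = €4,897.59
Holding:  Q/2 × H = 4,082/2 × €2.4 = €4,898.40
Total = €4,897.59 + €4,898.40 = €9,795.99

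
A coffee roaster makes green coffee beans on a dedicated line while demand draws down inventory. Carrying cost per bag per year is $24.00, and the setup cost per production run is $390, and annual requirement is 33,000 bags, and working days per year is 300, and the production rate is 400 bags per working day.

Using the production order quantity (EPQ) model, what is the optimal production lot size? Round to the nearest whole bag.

1,216 bags

Daily demand d = 33,000/300 = 110.000; p = 400; 1 − d/p = 0.72500
EPQ = √(2DS / (H(1 − d/p)))
    = √(2 × 33,000 × 390 / (24 × 0.72500)) ≈ 1,216.27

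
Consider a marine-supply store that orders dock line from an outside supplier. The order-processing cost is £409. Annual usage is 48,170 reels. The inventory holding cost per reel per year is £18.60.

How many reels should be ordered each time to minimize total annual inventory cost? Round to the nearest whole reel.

Optimal lot size Q* = (2 × 48,170 × £409 / £18.6)^½ ≈ 1,455.49

1,455 reels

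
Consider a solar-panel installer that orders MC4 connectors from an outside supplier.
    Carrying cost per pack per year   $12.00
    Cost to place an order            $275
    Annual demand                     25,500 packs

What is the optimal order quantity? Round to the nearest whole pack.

1,081 packs

2DS/H = 2·25,500·275/12 = 1,168,750.00
EOQ = √1,168,750.00 ≈ 1,081.09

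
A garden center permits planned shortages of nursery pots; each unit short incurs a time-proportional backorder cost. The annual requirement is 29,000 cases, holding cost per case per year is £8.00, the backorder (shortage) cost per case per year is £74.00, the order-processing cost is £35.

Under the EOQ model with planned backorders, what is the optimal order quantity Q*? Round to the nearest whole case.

Q* = √(2DS/H) · √((H + b)/b)
   = √(2 × 29,000 × 35 / 8) · √((8 + 74) / 74)
   = 503.736 × 1.0527 ≈ 530.27

530 cases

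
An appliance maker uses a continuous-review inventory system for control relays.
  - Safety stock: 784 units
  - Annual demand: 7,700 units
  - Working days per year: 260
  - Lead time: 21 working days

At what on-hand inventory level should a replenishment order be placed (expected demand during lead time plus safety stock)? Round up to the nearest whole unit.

Daily demand d = 7,700 / 260 = 29.615 units/day
Demand during lead time = 29.615 × 21 = 621.92
Reorder point = 621.92 + 784 = 1,405.92 → round up

1,406 units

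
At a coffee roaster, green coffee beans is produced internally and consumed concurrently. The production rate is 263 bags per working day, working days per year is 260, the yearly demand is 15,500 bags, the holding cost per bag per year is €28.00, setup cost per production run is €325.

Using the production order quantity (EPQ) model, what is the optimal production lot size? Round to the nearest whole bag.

682 bags

Daily demand d = 15,500/260 = 59.615; p = 263; 1 − d/p = 0.77333
EPQ = √(2DS / (H(1 − d/p)))
    = √(2 × 15,500 × 325 / (28 × 0.77333)) ≈ 682.12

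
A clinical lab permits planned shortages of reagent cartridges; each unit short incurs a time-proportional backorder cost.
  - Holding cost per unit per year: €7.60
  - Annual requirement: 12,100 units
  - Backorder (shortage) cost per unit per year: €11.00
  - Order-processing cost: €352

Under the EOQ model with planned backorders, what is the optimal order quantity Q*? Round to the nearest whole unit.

Q* = √(2DS/H) · √((H + b)/b)
   = √(2 × 12,100 × 352 / 7.6) · √((7.6 + 11) / 11)
   = 1,058.698 × 1.3003 ≈ 1,376.68

1,377 units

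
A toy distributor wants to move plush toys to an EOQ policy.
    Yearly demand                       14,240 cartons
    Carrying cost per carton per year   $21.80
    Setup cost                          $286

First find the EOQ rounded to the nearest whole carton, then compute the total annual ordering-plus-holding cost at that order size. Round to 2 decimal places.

Optimal lot size Q* = (2 × 14,240 × $286 / $21.8)^½ ≈ 611.26 → Q = 611 cartons
Orders/yr = 14,240/611 = 23.306; ordering cost = 23.306 × $286 = $6,665.53
Average inventory = 611/2 = 305.5; holding cost = 305.5 × $21.8 = $6,659.90
Total = $6,665.53 + $6,659.90 = $13,325.43

$13,325.43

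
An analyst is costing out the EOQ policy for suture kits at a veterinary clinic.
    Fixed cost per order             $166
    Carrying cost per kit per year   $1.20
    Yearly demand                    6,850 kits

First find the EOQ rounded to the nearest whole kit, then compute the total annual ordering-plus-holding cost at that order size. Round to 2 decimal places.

Q* = √(2·D·S / H) = √(2·6,850·166 / 1.2) = √1,895,166.7 ≈ 1,376.65 → Q = 1,377 kits
Orders/yr = 6,850/1,377 = 4.975; ordering cost = 4.975 × $166 = $825.78
Average inventory = 1,377/2 = 688.5; holding cost = 688.5 × $1.2 = $826.20
Total = $825.78 + $826.20 = $1,651.98

$1,651.98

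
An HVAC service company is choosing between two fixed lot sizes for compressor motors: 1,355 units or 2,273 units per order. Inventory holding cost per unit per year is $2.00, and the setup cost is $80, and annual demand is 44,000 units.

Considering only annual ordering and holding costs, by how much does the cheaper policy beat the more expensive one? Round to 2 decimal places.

For each Q, cost = (D/Q)·S + (Q/2)·H.
TC(1,355) = (44,000/1,355)×80 + (1,355/2)×2 = $3,952.79
TC(2,273) = (44,000/2,273)×80 + (2,273/2)×2 = $3,821.61
|ΔTC| = |$3,952.79 − $3,821.61| = $131.17

$131.17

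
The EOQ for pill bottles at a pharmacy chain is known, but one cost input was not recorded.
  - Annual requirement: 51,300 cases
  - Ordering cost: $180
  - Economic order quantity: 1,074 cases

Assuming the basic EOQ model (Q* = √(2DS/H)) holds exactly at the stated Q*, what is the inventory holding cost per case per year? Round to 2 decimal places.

$16.01

From Q* = √(2DS/H) ⇒ Q*² = 2DS/H.
H = 2DS / Q² = 2 × 51,300 × 180 / 1,074² = 16.0107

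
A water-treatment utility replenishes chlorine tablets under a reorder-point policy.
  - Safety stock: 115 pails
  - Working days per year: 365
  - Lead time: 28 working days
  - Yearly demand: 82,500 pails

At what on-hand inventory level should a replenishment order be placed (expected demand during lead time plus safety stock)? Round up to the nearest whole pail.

6,444 pails

Daily demand d = 82,500 / 365 = 226.027 pails/day
Demand during lead time = 226.027 × 28 = 6,328.77
Reorder point = 6,328.77 + 115 = 6,443.77 → round up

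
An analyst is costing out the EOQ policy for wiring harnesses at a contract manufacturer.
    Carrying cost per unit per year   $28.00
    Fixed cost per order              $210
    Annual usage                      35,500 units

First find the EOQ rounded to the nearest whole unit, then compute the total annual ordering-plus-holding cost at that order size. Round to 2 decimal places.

Optimal lot size Q* = (2 × 35,500 × $210 / $28)^½ ≈ 729.73 → Q = 730 units
Orders/yr = 35,500/730 = 48.630; ordering cost = 48.630 × $210 = $10,212.33
Average inventory = 730/2 = 365; holding cost = 365 × $28 = $10,220.00
Total = $10,212.33 + $10,220.00 = $20,432.33

$20,432.33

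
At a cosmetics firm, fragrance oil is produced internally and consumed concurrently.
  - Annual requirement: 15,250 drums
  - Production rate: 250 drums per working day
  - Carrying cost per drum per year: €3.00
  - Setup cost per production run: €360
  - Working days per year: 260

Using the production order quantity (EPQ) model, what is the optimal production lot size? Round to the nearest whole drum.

2,187 drums

d = 15,250/260 = 58.6538 drums/day;  effective holding cost H(1 − d/p) = 3·(1 − 58.6538/250) = 2.29615
Q* = √(2DS / H_eff) = √(2·15,250·360 / 2.29615) ≈ 2,186.76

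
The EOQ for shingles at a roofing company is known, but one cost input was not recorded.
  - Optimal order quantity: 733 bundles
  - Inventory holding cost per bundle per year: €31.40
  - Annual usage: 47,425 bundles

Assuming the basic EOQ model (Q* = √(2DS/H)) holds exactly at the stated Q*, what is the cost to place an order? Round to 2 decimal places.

Since Q* = (2DS/H)^½, squaring gives Q*²·H = 2DS.
S = Q²H / (2D) = 733² × 31.4 / (2 × 47,425) = 177.8690

€177.87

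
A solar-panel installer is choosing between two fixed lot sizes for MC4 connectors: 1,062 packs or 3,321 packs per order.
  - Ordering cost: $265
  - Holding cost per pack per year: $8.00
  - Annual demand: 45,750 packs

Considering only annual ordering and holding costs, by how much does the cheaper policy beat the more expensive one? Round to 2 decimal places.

$1,270.67

TC(Q) = (D/Q)S + (Q/2)H
TC(1,062) = (45,750/1,062)×265 + (1,062/2)×8 = $15,663.96
TC(3,321) = (45,750/3,321)×265 + (3,321/2)×8 = $16,934.63
|ΔTC| = |$15,663.96 − $16,934.63| = $1,270.67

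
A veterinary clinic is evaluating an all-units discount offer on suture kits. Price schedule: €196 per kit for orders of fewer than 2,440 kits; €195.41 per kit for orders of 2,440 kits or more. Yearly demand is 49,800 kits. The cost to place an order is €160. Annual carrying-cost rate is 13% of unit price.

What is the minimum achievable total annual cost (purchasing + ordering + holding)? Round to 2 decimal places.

€9,765,675.60

H₁ = 13%×€196 = €25.4800;  H₂ = 13%×€195.41 = €25.4033
EOQ₁ = √(2×49,800×160/25.4800) = 790.84  (< 2,440, feasible at tier 1)
EOQ₂ = √(2×49,800×160/25.4033) = 792.04  (< 2,440 → use Q = 2,440 at tier-2 price)
TC(tier 1 (EOQ₁), Q≈790.8) = €9,780,950.66
TC(tier 2, Q≈2,440.0) = €9,765,675.60
Minimum at tier 2: €9,765,675.60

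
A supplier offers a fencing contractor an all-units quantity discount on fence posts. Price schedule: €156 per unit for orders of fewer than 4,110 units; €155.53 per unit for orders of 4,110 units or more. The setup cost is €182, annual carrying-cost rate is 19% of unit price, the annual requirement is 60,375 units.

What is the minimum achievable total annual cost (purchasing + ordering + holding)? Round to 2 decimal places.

€9,444,022.22

H₁ = 19%×€156 = €29.6400;  H₂ = 19%×€155.53 = €29.5507
EOQ₁ = √(2×60,375×182/29.6400) = 861.07  (< 4,110, feasible at tier 1)
EOQ₂ = √(2×60,375×182/29.5507) = 862.37  (< 4,110 → use Q = 4,110 at tier-2 price)
TC(tier 1 (EOQ₁), Q≈861.1) = €9,444,022.22
TC(tier 2, Q≈4,110.0) = €9,453,523.98
Minimum at tier 1 (EOQ₁): €9,444,022.22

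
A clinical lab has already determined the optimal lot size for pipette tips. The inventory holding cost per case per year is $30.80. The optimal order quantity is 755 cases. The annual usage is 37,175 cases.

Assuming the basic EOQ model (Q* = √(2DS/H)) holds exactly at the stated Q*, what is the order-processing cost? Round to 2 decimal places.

$236.14

Since Q* = (2DS/H)^½, squaring gives Q*²·H = 2DS.
S = Q²H / (2D) = 755² × 30.8 / (2 × 37,175) = 236.1368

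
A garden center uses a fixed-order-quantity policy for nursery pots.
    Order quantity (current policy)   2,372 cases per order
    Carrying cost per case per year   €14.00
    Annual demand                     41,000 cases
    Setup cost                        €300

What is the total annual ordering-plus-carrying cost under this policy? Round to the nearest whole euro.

€21,789

Orders/yr = 41,000/2,372 = 17.285; ordering cost = 17.285 × €300 = €5,185.50
Average inventory = 2,372/2 = 1186; holding cost = 1186 × €14 = €16,604.00
Total = €5,185.50 + €16,604.00 = €21,789.50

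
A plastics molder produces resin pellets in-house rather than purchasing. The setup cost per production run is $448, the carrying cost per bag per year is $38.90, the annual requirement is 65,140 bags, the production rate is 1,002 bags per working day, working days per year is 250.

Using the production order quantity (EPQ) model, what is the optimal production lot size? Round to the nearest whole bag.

d = 65,140/250 = 260.5600 bags/day;  effective holding cost H(1 − d/p) = 38.9·(1 − 260.5600/1002) = 28.78445
Q* = √(2DS / H_eff) = √(2·65,140·448 / 28.78445) ≈ 1,423.96

1,424 bags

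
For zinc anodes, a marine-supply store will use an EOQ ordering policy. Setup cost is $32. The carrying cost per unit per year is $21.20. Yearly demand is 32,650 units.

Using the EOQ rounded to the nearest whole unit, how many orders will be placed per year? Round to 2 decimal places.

EOQ = √(2DS/H) = √(2 × 32,650 × 32 / 21.2)
    = √(98,566.04) ≈ 313.95 → Q = 314
Orders per year = D/Q = 32,650 / 314 = 103.981

103.98 orders per year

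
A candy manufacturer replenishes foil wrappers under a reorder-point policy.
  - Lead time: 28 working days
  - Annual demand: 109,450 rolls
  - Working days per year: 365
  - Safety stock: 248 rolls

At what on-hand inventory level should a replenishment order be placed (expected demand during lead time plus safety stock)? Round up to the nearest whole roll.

8,645 rolls

Daily demand d = 109,450 / 365 = 299.863 rolls/day
Demand during lead time = 299.863 × 28 = 8,396.16
Reorder point = 8,396.16 + 248 = 8,644.16 → round up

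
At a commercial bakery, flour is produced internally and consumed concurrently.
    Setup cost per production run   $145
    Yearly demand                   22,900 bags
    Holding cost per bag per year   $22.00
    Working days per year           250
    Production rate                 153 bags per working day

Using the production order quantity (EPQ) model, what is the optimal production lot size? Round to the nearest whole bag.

d = 22,900/250 = 91.6000 bags/day;  effective holding cost H(1 − d/p) = 22·(1 − 91.6000/153) = 8.82876
Q* = √(2DS / H_eff) = √(2·22,900·145 / 8.82876) ≈ 867.30

867 bags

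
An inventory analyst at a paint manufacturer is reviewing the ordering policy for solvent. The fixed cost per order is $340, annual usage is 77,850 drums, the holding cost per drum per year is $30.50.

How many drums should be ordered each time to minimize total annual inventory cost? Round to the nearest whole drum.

1,317 drums

Optimal lot size Q* = (2 × 77,850 × $340 / $30.5)^½ ≈ 1,317.45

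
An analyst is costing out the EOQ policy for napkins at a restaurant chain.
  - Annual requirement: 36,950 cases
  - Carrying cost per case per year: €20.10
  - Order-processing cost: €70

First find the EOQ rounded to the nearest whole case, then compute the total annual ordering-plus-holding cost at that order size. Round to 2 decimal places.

Q* = √(2·D·S / H) = √(2·36,950·70 / 20.1) = √257,363.2 ≈ 507.31 → Q = 507 cases
Ordering: D/Q × S = 36,950/507 × €70 = €5,101.58
Holding:  Q/2 × H = 507/2 × €20.1 = €5,095.35
Total = €5,101.58 + €5,095.35 = €10,196.93

€10,196.93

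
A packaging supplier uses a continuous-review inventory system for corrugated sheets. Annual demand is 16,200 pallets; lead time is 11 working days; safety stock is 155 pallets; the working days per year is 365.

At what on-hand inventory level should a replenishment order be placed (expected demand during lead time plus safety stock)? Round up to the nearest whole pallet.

Daily demand d = 16,200 / 365 = 44.384 pallets/day
Demand during lead time = 44.384 × 11 = 488.22
Reorder point = 488.22 + 155 = 643.22 → round up

644 pallets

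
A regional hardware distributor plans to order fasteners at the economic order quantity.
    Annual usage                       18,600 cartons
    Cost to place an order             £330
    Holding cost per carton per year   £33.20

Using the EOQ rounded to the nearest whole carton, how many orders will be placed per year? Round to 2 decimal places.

30.59 orders per year

Q* = √(2·D·S / H) = √(2·18,600·330 / 33.2) = √369,759.0 ≈ 608.08 → Q = 608
Orders per year = D/Q = 18,600 / 608 = 30.592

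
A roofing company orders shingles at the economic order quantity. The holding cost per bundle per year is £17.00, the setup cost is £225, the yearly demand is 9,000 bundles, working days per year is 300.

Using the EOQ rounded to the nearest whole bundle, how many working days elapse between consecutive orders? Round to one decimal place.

2DS/H = 2·9,000·225/17 = 238,235.29
EOQ = √238,235.29 ≈ 488.09 → Q = 488 bundles
Days between orders = 300 / (D/Q) = 300 / 18.443 ≈ 16.267

16.3 days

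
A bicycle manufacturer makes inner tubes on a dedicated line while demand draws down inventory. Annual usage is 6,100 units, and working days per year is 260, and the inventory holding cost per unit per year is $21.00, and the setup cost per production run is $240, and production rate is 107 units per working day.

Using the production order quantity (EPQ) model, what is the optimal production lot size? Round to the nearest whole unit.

Daily demand d = 6,100/260 = 23.462; p = 107; 1 − d/p = 0.78073
EPQ = √(2DS / (H(1 − d/p)))
    = √(2 × 6,100 × 240 / (21 × 0.78073)) ≈ 422.60

423 units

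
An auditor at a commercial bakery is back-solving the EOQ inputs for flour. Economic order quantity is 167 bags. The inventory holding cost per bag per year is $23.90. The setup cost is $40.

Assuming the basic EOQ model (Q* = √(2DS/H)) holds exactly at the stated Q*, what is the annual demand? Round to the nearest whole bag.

From Q* = √(2DS/H) ⇒ Q*² = 2DS/H.
D = Q²H / (2S) = 167² × 23.9 / (2 × 40) = 8,331.84

8,332 bags per year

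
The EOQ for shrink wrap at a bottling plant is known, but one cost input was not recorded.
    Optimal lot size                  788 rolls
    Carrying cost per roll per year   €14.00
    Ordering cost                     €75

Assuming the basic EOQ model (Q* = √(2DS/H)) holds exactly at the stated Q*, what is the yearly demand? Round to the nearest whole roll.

57,955 rolls per year

From Q* = √(2DS/H) ⇒ Q*² = 2DS/H.
D = Q²H / (2S) = 788² × 14 / (2 × 75) = 57,954.77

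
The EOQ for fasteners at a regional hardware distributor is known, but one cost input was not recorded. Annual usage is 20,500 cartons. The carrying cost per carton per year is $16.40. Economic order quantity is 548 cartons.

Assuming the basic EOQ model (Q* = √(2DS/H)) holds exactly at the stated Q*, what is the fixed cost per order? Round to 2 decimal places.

$120.12

Since Q* = (2DS/H)^½, squaring gives Q*²·H = 2DS.
S = Q²H / (2D) = 548² × 16.4 / (2 × 20,500) = 120.1216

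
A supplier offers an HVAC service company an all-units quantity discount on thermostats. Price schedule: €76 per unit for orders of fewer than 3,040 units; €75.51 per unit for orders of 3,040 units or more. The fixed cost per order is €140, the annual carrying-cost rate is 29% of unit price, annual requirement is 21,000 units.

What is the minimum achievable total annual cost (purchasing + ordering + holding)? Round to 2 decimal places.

H₁ = 29%×€76 = €22.0400;  H₂ = 29%×€75.51 = €21.8979
EOQ₁ = √(2×21,000×140/22.0400) = 516.51  (< 3,040, feasible at tier 1)
EOQ₂ = √(2×21,000×140/21.8979) = 518.19  (< 3,040 → use Q = 3,040 at tier-2 price)
TC(tier 1 (EOQ₁), Q≈516.5) = €1,607,383.99
TC(tier 2, Q≈3,040.0) = €1,619,961.91
Minimum at tier 1 (EOQ₁): €1,607,383.99

€1,607,383.99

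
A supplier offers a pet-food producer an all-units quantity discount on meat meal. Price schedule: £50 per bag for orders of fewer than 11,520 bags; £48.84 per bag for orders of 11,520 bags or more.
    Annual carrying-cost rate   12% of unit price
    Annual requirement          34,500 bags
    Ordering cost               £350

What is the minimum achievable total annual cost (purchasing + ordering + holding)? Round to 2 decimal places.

H₁ = 12%×£50 = £6.0000;  H₂ = 12%×£48.84 = £5.8608
EOQ₁ = √(2×34,500×350/6.0000) = 2,006.24  (< 11,520, feasible at tier 1)
EOQ₂ = √(2×34,500×350/5.8608) = 2,029.93  (< 11,520 → use Q = 11,520 at tier-2 price)
TC(tier 1 (EOQ₁), Q≈2,006.2) = £1,737,037.44
TC(tier 2, Q≈11,520.0) = £1,719,786.39
Minimum at tier 2: £1,719,786.39

£1,719,786.39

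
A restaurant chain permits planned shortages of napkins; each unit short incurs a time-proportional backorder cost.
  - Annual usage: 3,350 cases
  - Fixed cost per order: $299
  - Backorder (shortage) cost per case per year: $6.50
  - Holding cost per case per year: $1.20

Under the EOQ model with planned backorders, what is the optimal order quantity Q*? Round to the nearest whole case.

1,406 cases

Q* = √(2DS/H) · √((H + b)/b)
   = √(2 × 3,350 × 299 / 1.2) · √((1.2 + 6.5) / 6.5)
   = 1,292.059 × 1.0884 ≈ 1,406.28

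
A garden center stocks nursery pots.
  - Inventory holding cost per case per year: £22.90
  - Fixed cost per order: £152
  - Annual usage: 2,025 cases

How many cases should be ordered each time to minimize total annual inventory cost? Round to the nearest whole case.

164 cases

Optimal lot size Q* = (2 × 2,025 × £152 / £22.9)^½ ≈ 163.96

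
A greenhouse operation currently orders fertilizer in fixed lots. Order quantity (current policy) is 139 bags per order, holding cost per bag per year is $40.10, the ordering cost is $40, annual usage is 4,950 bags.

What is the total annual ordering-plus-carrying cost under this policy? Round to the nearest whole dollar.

$4,211

Ordering: D/Q × S = 4,950/139 × $40 = $1,424.46
Holding:  Q/2 × H = 139/2 × $40.1 = $2,786.95
Total = $1,424.46 + $2,786.95 = $4,211.41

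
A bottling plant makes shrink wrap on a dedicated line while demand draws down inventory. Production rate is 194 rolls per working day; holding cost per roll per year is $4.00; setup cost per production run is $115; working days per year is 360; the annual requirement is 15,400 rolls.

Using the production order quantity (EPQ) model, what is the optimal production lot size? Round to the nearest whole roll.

1,066 rolls

Daily demand d = 15,400/360 = 42.778; p = 194; 1 − d/p = 0.77950
EPQ = √(2DS / (H(1 − d/p)))
    = √(2 × 15,400 × 115 / (4 × 0.77950)) ≈ 1,065.83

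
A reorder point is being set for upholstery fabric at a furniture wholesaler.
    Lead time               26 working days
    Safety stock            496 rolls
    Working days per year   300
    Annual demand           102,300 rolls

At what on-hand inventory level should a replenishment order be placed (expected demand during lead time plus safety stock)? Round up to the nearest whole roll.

9,362 rolls

Daily demand d = 102,300 / 300 = 341.000 rolls/day
Demand during lead time = 341.000 × 26 = 8,866.00
Reorder point = 8,866.00 + 496 = 9,362.00 → round up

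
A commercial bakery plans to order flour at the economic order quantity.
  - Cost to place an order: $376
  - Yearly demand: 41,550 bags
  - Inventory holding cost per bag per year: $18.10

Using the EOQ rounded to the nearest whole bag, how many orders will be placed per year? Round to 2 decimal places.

31.62 orders per year

EOQ = √(2DS/H) = √(2 × 41,550 × 376 / 18.1)
    = √(1,726,276.24) ≈ 1,313.88 → Q = 1,314
Orders per year = D/Q = 41,550 / 1,314 = 31.621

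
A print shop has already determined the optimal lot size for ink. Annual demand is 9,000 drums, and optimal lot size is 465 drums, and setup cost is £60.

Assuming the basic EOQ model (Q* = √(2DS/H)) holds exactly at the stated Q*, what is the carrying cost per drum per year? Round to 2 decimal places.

EOQ relation: Q² = 2DS/H, so rearrange for the unknown.
H = 2DS / Q² = 2 × 9,000 × 60 / 465² = 4.9948

£4.99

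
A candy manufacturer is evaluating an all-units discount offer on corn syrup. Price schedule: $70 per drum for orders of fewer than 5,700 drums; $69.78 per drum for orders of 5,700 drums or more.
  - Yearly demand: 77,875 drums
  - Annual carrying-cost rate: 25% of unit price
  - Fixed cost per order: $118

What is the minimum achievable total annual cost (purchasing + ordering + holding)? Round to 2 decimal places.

H₁ = 25%×$70 = $17.5000;  H₂ = 25%×$69.78 = $17.4450
EOQ₁ = √(2×77,875×118/17.5000) = 1,024.79  (< 5,700, feasible at tier 1)
EOQ₂ = √(2×77,875×118/17.4450) = 1,026.41  (< 5,700 → use Q = 5,700 at tier-2 price)
TC(tier 1 (EOQ₁), Q≈1,024.8) = $5,469,183.87
TC(tier 2, Q≈5,700.0) = $5,485,447.90
Minimum at tier 1 (EOQ₁): $5,469,183.87

$5,469,183.87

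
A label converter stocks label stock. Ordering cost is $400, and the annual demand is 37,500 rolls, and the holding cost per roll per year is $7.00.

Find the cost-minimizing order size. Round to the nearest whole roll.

EOQ = √(2DS/H) = √(2 × 37,500 × 400 / 7)
    = √(4,285,714.29) ≈ 2,070.20

2,070 rolls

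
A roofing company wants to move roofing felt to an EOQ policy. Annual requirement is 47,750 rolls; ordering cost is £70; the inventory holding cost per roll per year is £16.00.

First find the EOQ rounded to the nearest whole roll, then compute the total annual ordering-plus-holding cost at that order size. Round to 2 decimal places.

Optimal lot size Q* = (2 × 47,750 × £70 / £16)^½ ≈ 646.38 → Q = 646 rolls
Annual ordering cost = (D/Q)·S = (47,750/646) × 70 = £5,174.15
Annual holding cost  = (Q/2)·H = (646/2) × 16 = £5,168.00
Total = £5,174.15 + £5,168.00 = £10,342.15

£10,342.15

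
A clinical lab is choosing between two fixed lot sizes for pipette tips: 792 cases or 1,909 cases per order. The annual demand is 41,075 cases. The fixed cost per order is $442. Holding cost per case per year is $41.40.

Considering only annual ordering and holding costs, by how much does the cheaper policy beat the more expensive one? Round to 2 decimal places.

Annual cost at Q: ordering D·S/Q plus holding Q·H/2.
TC(792) = (41,075/792)×442 + (792/2)×41.4 = $39,317.57
TC(1,909) = (41,075/1,909)×442 + (1,909/2)×41.4 = $49,026.59
Lots of 792 are cheaper by $9,709.02.

$9,709.02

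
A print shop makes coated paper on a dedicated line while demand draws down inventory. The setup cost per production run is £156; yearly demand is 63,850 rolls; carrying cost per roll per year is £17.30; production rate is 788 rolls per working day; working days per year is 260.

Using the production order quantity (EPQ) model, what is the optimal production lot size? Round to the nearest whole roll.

1,293 rolls

Daily demand d = 63,850/260 = 245.577; p = 788; 1 − d/p = 0.68835
EPQ = √(2DS / (H(1 − d/p)))
    = √(2 × 63,850 × 156 / (17.3 × 0.68835)) ≈ 1,293.39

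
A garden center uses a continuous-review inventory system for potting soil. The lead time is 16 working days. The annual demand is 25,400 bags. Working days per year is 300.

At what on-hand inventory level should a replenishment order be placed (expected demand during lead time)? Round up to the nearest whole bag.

Daily demand d = 25,400 / 300 = 84.667 bags/day
Demand during lead time = 84.667 × 16 = 1,354.67
Reorder point = 1,354.67 → round up

1,355 bags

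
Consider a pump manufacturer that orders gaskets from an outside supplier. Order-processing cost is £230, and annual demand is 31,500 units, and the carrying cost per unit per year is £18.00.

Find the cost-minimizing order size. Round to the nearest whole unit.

Q* = √(2·D·S / H) = √(2·31,500·230 / 18) = √805,000.0 ≈ 897.22

897 units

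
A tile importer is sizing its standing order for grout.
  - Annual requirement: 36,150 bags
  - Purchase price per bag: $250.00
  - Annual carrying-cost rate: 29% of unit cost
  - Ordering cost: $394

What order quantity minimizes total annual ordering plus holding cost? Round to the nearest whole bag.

627 bags

Carrying cost H = $250 × 29% = $72.5000/bag/yr
Optimal lot size Q* = (2 × 36,150 × $394 / $72.5)^½ ≈ 626.83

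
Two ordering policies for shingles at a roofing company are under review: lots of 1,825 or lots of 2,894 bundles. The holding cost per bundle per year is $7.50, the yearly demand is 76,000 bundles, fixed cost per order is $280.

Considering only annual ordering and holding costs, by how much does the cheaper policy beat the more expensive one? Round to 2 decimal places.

$298.38

Annual cost at Q: ordering D·S/Q plus holding Q·H/2.
TC(1,825) = (76,000/1,825)×280 + (1,825/2)×7.5 = $18,504.02
TC(2,894) = (76,000/2,894)×280 + (2,894/2)×7.5 = $18,205.64
Cheaper: Q = 2,894.  Difference = $298.38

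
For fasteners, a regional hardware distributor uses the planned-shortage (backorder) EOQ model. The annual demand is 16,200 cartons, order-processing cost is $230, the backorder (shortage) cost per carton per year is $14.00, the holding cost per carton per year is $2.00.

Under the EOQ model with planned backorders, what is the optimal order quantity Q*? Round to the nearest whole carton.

2,064 cartons

Q* = √(2DS/H) · √((H + b)/b)
   = √(2 × 16,200 × 230 / 2) · √((2 + 14) / 14)
   = 1,930.285 × 1.0690 ≈ 2,063.56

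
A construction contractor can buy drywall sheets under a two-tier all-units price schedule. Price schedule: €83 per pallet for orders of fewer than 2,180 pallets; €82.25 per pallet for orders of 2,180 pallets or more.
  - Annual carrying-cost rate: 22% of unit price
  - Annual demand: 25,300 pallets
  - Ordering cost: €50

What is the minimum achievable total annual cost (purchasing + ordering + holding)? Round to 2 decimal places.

H₁ = 22%×€83 = €18.2600;  H₂ = 22%×€82.25 = €18.0950
EOQ₁ = √(2×25,300×50/18.2600) = 372.23  (< 2,180, feasible at tier 1)
EOQ₂ = √(2×25,300×50/18.0950) = 373.92  (< 2,180 → use Q = 2,180 at tier-2 price)
TC(tier 1 (EOQ₁), Q≈372.2) = €2,106,696.90
TC(tier 2, Q≈2,180.0) = €2,101,228.83
Minimum at tier 2: €2,101,228.83

€2,101,228.83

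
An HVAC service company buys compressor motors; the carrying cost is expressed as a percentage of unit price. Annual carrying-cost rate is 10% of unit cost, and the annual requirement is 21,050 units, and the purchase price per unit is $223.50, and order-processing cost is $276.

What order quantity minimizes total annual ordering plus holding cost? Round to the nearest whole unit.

721 units

Holding cost per unit per year: H = 10% × $223.5 = $22.3500
2DS/H = 2·21,050·276/22.35 = 519,892.62
EOQ = √519,892.62 ≈ 721.04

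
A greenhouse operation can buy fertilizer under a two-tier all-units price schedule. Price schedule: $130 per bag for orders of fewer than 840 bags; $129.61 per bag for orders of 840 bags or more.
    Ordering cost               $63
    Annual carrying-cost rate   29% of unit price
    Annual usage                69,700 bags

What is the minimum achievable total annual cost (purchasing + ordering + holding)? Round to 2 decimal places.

H₁ = 29%×$130 = $37.7000;  H₂ = 29%×$129.61 = $37.5869
EOQ₁ = √(2×69,700×63/37.7000) = 482.65  (< 840, feasible at tier 1)
EOQ₂ = √(2×69,700×63/37.5869) = 483.37  (< 840 → use Q = 840 at tier-2 price)
TC(tier 1 (EOQ₁), Q≈482.6) = $9,079,195.85
TC(tier 2, Q≈840.0) = $9,054,831.00
Minimum at tier 2: $9,054,831.00

$9,054,831.00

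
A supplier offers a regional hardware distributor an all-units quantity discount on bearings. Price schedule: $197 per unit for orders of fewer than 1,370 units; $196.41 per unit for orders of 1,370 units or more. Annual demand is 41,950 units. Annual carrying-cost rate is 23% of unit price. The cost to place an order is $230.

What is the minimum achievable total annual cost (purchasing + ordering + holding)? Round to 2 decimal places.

$8,277,386.60

H₁ = 23%×$197 = $45.3100;  H₂ = 23%×$196.41 = $45.1743
EOQ₁ = √(2×41,950×230/45.3100) = 652.60  (< 1,370, feasible at tier 1)
EOQ₂ = √(2×41,950×230/45.1743) = 653.58  (< 1,370 → use Q = 1,370 at tier-2 price)
TC(tier 1 (EOQ₁), Q≈652.6) = $8,293,719.36
TC(tier 2, Q≈1,370.0) = $8,277,386.60
Minimum at tier 2: $8,277,386.60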